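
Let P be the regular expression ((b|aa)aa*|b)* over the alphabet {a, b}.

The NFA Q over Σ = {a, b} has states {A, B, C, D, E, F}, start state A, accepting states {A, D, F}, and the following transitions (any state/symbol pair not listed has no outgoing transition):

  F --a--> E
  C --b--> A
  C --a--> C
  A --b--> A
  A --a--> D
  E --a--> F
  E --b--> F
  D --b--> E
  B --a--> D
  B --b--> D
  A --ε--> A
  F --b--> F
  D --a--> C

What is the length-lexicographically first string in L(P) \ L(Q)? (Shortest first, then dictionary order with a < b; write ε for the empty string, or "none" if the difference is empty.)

The string aaa is accepted by P but not by Q.
No shorter string lies in the difference, and aaa is the lexicographically first length-3 string in L(P) \ L(Q).

aaa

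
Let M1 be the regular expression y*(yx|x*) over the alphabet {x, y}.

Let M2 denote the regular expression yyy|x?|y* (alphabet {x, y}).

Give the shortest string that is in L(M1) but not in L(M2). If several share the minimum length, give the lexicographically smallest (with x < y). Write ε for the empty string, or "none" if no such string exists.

xx

The string xx is accepted by M1 but not by M2.
No shorter string lies in the difference, and xx is the lexicographically first length-2 string in L(M1) \ L(M2).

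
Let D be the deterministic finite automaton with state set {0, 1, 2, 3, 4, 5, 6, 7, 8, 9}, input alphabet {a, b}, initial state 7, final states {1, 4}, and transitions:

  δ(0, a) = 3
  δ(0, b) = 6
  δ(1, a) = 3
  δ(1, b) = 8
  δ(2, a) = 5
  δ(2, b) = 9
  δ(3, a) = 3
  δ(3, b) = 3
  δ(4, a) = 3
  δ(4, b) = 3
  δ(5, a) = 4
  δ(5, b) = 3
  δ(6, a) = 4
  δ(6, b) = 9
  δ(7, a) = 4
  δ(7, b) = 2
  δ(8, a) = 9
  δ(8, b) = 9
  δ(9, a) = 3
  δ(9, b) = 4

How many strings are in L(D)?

The useful subgraph on states {2, 4, 5, 7, 9} is acyclic, so L(D) is finite; the longest accepting path visits 4 useful states, giving maximum string length 3.
Counting accepting paths from 7 by length: 1 of length 1, 2 of length 3. Total 3.

3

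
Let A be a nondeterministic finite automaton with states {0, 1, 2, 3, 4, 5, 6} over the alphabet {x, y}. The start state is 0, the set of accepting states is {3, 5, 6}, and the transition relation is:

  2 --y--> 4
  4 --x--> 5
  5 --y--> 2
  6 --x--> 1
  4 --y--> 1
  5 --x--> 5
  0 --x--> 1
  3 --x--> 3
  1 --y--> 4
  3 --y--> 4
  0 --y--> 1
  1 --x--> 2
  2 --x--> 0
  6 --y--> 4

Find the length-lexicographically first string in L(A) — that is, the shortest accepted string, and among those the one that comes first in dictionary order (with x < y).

A breadth-first search from 0 reaches an accepting state first via the path 0 → 1 → 4 → 5 on input xyx.
No string of length < 3 is accepted (BFS exhausts all shorter strings without reaching an accepting state), and xyx is the lexicographically least accepting string of length 3.

xyx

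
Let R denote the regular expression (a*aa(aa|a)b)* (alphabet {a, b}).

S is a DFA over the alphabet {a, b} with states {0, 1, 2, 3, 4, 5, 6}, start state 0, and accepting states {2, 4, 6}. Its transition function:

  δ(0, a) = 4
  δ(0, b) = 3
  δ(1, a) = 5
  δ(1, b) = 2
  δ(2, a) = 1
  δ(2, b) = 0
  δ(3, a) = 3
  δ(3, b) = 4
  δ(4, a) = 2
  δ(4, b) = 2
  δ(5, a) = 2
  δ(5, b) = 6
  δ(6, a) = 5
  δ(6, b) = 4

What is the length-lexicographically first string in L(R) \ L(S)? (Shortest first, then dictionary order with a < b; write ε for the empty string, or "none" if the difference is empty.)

ε

The empty string ε is accepted by R but not by S.
Since ε is the unique shortest string, it is the required witness.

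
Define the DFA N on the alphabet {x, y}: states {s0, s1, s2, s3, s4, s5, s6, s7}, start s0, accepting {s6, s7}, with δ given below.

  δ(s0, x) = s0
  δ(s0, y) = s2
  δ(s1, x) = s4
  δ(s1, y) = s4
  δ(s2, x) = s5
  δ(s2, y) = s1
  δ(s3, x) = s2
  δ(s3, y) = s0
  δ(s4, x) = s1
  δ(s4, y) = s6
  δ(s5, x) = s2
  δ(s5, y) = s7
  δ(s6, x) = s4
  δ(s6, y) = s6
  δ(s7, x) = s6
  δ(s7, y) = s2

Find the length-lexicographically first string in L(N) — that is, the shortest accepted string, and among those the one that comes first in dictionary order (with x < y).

yxy

A breadth-first search from s0 reaches an accepting state first via the path s0 → s2 → s5 → s7 on input yxy.
No string of length < 3 is accepted (BFS exhausts all shorter strings without reaching an accepting state), and yxy is the lexicographically least accepting string of length 3.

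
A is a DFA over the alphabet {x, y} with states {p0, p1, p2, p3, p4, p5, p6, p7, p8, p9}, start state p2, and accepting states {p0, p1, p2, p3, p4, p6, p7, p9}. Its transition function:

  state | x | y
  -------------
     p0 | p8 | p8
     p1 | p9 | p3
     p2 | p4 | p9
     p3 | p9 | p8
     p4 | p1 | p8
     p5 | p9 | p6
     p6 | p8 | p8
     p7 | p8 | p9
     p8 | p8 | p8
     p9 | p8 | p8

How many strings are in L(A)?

7

The useful subgraph on states {p1, p2, p3, p4, p9} is acyclic, so L(A) is finite; the longest accepting path visits 5 useful states, giving maximum string length 4.
Counting accepting paths from p2 by length: 1 of length 0, 2 of length 1, 1 of length 2, 2 of length 3, 1 of length 4. Total 7.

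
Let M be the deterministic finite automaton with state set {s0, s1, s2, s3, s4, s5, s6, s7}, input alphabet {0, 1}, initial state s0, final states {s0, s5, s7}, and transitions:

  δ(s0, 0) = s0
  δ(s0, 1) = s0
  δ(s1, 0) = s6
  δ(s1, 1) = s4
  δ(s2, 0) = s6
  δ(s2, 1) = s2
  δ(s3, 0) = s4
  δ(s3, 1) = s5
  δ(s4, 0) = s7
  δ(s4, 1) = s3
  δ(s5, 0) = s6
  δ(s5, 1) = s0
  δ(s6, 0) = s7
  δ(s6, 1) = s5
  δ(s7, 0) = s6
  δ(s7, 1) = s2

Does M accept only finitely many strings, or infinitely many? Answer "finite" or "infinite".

infinite

State s0 is reachable from the start and can reach an accepting state, and it lies on the cycle s0 → s0.
Traversing that cycle any number of times yields accepted strings of unbounded length, so the language is infinite.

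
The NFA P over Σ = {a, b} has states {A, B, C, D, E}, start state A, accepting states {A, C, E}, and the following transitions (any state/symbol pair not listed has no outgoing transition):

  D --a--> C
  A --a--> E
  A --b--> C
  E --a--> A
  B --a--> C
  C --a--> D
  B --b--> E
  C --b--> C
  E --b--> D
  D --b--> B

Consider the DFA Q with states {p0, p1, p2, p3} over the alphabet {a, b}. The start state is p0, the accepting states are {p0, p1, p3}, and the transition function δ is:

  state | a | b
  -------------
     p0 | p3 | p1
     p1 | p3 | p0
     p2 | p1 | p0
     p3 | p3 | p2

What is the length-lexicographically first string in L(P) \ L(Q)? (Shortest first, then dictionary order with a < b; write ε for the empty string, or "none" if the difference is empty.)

The string aab is accepted by P but not by Q.
No shorter string lies in the difference, and aab is the lexicographically first length-3 string in L(P) \ L(Q).

aab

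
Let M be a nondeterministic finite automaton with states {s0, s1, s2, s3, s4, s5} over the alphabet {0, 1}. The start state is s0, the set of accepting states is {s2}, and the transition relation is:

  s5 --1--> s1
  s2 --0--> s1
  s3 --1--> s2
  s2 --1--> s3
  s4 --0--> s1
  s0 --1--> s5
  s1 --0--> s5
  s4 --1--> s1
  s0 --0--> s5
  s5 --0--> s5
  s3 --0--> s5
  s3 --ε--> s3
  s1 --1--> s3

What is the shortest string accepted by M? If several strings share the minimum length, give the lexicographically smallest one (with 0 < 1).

A breadth-first search from s0 reaches an accepting state first via the path s0 → s5 → s1 → s3 → s2 on input 0111.
No string of length < 4 is accepted (BFS exhausts all shorter strings without reaching an accepting state), and 0111 is the lexicographically least accepting string of length 4.

0111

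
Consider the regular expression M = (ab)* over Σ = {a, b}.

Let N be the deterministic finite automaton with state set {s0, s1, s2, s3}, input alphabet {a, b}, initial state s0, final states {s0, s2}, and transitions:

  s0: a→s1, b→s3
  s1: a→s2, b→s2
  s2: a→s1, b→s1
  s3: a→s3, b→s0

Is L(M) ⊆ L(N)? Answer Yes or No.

Converting the expression M to a DFA (subset construction, then merging equivalent states) gives the minimal DFA with states {m0, m1, m2}, start state m0, accepting states {m0} and transitions m0: a→m1, b→m2; m1: a→m2, b→m0; m2: a→m2, b→m2.
Exploring the product automaton M × N from the start pair (m0, s0), following both machines on each input symbol, reaches 7 state pairs: (m0, s0), (m1, s1), (m2, s3), (m2, s2), (m0, s2), (m2, s0), (m2, s1).
M accepts in {m0} and N accepts in {s0, s2}. The reachable pairs whose M-component is accepting are (m0, s0), (m0, s2); in each of them the N-component is accepting too, so the product for L(M) \ L(N) (M-component accepting, N-component rejecting) has no reachable accepting pair and the difference is empty.
Hence every string in L(M) is also in L(N).

Yes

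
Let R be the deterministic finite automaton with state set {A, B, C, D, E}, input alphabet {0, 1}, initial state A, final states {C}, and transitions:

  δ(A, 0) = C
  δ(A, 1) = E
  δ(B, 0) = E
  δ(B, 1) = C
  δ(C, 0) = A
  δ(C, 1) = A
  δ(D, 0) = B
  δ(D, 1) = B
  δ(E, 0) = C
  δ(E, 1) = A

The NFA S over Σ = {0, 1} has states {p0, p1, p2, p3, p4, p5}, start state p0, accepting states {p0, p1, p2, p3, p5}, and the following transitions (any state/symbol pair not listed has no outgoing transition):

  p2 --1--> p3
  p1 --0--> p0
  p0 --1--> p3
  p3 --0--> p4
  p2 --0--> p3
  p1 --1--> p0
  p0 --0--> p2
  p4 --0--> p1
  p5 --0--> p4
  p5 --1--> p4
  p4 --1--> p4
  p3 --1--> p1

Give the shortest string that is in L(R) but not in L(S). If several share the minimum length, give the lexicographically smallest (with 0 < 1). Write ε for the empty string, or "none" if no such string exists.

The string 10 is accepted by R but not by S.
No shorter string lies in the difference, and 10 is the lexicographically first length-2 string in L(R) \ L(S).

10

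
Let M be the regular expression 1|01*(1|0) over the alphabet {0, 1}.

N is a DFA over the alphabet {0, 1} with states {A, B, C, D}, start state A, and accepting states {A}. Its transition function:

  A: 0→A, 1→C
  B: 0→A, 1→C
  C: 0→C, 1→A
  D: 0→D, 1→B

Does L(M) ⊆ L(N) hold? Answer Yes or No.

The string 1 is in L(M) but not in L(N).
So L(M) ⊄ L(N).

No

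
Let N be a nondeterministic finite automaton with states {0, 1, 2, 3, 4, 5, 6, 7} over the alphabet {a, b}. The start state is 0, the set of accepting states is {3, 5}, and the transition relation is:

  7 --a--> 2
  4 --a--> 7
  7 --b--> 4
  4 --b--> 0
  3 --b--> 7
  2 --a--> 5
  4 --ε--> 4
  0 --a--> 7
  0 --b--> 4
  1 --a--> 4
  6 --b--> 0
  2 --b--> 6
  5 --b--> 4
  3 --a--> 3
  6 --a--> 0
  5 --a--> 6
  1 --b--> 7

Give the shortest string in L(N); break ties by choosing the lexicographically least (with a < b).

A breadth-first search from 0 reaches an accepting state first via the path 0 → 7 → 2 → 5 on input aaa.
No string of length < 3 is accepted (BFS exhausts all shorter strings without reaching an accepting state), and aaa is the lexicographically least accepting string of length 3.

aaa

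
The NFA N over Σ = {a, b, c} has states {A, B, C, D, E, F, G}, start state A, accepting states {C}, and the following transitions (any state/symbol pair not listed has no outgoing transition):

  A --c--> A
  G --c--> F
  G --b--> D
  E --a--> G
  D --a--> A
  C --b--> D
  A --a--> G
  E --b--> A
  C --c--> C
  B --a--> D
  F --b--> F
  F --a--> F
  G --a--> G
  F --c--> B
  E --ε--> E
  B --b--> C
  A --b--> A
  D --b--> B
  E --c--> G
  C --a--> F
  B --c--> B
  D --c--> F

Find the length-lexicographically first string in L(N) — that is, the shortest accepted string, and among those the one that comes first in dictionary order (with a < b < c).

abbb

A breadth-first search from A reaches an accepting state first via the path A → G → D → B → C on input abbb.
No string of length < 4 is accepted (BFS exhausts all shorter strings without reaching an accepting state), and abbb is the lexicographically least accepting string of length 4.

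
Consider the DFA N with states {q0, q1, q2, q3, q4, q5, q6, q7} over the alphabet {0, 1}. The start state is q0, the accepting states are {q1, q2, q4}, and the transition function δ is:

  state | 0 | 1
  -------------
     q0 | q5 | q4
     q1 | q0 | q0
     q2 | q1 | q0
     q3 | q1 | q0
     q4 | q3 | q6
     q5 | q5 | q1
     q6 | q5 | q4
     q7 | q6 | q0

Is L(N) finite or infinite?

infinite

State q0 is reachable from the start and can reach an accepting state, and it lies on the cycle q0 → q4 → q3 → q0.
Traversing that cycle any number of times yields accepted strings of unbounded length, so the language is infinite.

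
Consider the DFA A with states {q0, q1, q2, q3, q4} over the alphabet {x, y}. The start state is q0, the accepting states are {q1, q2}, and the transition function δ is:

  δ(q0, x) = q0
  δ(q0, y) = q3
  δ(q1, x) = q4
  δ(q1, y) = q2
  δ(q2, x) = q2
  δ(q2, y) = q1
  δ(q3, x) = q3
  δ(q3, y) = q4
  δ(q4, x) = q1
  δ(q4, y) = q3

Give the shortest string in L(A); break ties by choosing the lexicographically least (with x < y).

A breadth-first search from q0 reaches an accepting state first via the path q0 → q3 → q4 → q1 on input yyx.
No string of length < 3 is accepted (BFS exhausts all shorter strings without reaching an accepting state), and yyx is the lexicographically least accepting string of length 3.

yyx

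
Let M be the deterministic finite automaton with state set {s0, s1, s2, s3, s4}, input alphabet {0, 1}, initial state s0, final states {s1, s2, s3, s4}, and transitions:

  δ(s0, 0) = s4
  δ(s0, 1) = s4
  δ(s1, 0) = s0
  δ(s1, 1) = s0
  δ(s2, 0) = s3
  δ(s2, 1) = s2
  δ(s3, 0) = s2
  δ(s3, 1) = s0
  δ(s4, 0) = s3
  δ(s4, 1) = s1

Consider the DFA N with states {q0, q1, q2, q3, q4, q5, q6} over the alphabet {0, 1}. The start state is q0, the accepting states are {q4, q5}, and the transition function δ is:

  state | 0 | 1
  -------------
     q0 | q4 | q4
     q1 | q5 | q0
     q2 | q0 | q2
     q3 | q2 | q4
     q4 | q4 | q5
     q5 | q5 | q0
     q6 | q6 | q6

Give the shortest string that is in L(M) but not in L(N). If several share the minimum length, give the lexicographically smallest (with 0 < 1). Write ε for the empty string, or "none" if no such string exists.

0011

The string 0011 is accepted by M but not by N.
No shorter string lies in the difference, and 0011 is the lexicographically first length-4 string in L(M) \ L(N).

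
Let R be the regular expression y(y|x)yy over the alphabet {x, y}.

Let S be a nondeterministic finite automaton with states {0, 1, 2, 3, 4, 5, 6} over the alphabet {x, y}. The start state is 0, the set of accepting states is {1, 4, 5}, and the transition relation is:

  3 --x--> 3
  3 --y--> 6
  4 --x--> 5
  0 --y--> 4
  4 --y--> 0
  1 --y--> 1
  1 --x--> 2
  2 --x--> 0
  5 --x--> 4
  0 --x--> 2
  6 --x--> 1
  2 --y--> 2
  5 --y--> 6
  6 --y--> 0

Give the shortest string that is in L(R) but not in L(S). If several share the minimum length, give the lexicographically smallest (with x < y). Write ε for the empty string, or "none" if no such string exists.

The string yxyy is accepted by R but not by S.
No shorter string lies in the difference, and yxyy is the lexicographically first length-4 string in L(R) \ L(S).

yxyy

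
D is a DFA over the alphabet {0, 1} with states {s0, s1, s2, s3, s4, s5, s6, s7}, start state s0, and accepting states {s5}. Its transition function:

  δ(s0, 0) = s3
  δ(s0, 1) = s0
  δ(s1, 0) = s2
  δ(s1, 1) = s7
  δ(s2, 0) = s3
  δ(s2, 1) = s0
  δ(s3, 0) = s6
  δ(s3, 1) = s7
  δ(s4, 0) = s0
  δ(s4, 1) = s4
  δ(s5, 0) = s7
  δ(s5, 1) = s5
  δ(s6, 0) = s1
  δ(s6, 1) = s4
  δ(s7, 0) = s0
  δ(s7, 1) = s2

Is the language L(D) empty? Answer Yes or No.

Yes

The states reachable from the start state are {s0, s1, s2, s3, s4, s6, s7}.
None of the accepting states {s5} is reachable, so no string is accepted and L(D) = ∅.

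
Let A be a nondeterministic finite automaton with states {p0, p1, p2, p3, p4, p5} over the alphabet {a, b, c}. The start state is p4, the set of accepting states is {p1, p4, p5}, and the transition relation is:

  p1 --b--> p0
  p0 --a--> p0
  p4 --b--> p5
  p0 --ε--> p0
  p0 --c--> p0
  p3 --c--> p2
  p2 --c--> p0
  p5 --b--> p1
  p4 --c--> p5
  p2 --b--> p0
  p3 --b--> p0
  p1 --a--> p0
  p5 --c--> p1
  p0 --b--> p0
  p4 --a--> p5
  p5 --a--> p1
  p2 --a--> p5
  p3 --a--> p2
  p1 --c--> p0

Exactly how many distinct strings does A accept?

The useful subgraph on states {p1, p4, p5} is acyclic, so L(A) is finite; the longest accepting path visits 3 useful states, giving maximum string length 2.
Counting accepting paths from p4 by length: 1 of length 0, 3 of length 1, 9 of length 2. Total 13.

13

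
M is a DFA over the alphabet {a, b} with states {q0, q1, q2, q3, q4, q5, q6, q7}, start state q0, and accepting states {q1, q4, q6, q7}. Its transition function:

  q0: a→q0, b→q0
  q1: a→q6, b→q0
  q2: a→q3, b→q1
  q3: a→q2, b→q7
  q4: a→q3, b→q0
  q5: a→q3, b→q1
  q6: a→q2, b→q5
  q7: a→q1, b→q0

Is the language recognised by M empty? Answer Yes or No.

Yes

The states reachable from the start state are {q0}.
None of the accepting states {q1, q4, q6, q7} is reachable, so no string is accepted and L(M) = ∅.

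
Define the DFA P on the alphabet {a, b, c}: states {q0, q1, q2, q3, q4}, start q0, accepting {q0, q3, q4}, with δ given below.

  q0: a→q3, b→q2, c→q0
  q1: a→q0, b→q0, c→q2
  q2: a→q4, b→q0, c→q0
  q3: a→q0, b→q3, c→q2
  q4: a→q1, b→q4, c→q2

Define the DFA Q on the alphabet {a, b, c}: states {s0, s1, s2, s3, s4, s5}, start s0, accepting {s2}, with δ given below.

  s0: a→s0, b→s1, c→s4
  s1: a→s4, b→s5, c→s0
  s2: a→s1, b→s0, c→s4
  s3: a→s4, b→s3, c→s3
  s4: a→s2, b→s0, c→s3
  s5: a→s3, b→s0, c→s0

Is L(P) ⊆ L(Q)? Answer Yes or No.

The empty string ε is in L(P) but not in L(Q).
So L(P) ⊄ L(Q).

No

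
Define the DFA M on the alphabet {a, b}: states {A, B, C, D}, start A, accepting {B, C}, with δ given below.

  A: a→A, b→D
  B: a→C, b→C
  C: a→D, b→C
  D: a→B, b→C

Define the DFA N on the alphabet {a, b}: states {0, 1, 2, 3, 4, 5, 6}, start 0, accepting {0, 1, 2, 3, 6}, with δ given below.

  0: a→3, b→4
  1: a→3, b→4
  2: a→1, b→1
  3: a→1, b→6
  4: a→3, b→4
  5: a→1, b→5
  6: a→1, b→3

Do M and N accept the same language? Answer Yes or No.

No

The string bb is accepted by M but rejected by N.
So L(M) ≠ L(N).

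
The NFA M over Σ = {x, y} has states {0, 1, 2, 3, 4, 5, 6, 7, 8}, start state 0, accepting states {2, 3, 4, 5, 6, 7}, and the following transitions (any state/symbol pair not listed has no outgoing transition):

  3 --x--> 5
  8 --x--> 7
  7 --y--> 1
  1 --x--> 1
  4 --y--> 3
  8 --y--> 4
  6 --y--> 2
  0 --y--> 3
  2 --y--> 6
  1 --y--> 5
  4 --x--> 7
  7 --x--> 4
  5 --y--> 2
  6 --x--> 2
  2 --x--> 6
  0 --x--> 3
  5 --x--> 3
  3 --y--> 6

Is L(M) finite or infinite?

infinite

State 2 is reachable from the start and can reach an accepting state, and it lies on the cycle 2 → 6 → 2.
Traversing that cycle any number of times yields accepted strings of unbounded length, so the language is infinite.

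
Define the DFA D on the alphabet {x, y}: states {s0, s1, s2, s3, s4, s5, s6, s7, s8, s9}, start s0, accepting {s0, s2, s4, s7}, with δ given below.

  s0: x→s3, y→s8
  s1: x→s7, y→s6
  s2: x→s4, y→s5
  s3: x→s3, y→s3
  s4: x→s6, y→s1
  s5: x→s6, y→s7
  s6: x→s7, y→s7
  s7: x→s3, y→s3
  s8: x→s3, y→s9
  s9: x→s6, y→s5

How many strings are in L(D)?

6

The useful subgraph on states {s0, s5, s6, s7, s8, s9} is acyclic, so L(D) is finite; the longest accepting path visits 6 useful states, giving maximum string length 5.
Counting accepting paths from s0 by length: 1 of length 0, 3 of length 4, 2 of length 5. Total 6.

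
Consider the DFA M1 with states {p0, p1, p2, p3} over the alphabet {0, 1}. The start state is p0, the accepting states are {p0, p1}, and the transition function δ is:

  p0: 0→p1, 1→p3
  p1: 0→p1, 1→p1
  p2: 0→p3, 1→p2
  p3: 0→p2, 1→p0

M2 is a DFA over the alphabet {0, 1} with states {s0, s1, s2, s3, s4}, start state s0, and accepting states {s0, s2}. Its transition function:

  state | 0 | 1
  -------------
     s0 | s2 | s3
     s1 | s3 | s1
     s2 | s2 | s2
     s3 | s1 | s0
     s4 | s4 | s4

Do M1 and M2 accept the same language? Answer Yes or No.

Exploring the product automaton M1 × M2 from the start pair (p0, s0), following both machines on each input symbol, reaches 4 state pairs: (p0, s0), (p1, s2), (p3, s3), (p2, s1).
M1 accepts in {p0, p1} and M2 accepts in {s0, s2}. In every reachable pair the two components are either both accepting — (p0, s0), (p1, s2) — or both non-accepting, so no string is accepted by exactly one of the machines: L(M1) \ L(M2) and L(M2) \ L(M1) are both empty.
Hence every string is accepted by M1 iff it is accepted by M2, and the two languages coincide.

Yes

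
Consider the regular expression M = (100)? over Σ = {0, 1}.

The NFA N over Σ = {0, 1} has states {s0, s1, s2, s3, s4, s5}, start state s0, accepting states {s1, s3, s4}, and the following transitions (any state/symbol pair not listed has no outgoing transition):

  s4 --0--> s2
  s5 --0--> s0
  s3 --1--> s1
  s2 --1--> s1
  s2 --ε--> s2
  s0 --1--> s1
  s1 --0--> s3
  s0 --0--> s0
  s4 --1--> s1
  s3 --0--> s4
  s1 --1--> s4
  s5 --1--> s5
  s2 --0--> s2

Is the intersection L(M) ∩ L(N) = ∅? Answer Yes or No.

No

The string 100 is accepted by both M and N.
Hence L(M) ∩ L(N) ≠ ∅.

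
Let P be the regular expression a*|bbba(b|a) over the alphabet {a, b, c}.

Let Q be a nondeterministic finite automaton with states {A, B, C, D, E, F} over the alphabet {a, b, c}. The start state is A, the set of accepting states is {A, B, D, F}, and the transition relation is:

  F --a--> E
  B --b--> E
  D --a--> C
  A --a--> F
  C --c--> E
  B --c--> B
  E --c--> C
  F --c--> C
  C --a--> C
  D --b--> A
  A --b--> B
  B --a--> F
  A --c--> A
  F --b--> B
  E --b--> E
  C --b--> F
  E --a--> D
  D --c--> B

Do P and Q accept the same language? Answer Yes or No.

The string aa is accepted by P but rejected by Q.
So L(P) ≠ L(Q).

No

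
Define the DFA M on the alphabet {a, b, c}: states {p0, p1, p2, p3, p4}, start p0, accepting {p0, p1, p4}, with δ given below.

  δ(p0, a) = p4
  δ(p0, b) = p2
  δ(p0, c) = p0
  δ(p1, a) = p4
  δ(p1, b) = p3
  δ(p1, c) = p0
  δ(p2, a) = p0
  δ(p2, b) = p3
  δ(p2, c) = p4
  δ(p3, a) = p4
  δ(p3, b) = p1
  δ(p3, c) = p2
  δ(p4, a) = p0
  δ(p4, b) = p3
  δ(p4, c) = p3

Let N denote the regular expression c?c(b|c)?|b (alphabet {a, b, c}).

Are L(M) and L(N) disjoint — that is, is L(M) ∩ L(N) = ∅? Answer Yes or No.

The string c is accepted by both M and N.
Hence L(M) ∩ L(N) ≠ ∅.

No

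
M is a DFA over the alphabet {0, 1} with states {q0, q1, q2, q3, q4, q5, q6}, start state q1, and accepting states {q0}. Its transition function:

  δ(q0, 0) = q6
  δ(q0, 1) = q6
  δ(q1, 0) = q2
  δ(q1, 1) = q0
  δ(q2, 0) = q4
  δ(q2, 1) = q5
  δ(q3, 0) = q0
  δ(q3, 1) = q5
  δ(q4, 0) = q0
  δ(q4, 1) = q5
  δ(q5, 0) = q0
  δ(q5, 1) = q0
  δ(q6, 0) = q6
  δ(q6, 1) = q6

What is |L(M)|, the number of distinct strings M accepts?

6

The useful subgraph on states {q0, q1, q2, q4, q5} is acyclic, so L(M) is finite; the longest accepting path visits 5 useful states, giving maximum string length 4.
Counting accepting paths from q1 by length: 1 of length 1, 3 of length 3, 2 of length 4. Total 6.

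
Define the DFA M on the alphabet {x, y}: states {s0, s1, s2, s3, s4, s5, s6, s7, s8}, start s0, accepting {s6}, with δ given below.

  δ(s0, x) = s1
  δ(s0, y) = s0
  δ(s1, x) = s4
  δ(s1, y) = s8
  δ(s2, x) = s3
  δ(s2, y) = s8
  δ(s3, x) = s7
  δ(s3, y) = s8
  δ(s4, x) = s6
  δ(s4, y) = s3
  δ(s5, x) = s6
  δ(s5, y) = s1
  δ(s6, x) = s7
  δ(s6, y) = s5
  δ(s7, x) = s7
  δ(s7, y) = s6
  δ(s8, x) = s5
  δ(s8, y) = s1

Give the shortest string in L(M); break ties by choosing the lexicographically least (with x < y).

A breadth-first search from s0 reaches an accepting state first via the path s0 → s1 → s4 → s6 on input xxx.
No string of length < 3 is accepted (BFS exhausts all shorter strings without reaching an accepting state), and xxx is the lexicographically least accepting string of length 3.

xxx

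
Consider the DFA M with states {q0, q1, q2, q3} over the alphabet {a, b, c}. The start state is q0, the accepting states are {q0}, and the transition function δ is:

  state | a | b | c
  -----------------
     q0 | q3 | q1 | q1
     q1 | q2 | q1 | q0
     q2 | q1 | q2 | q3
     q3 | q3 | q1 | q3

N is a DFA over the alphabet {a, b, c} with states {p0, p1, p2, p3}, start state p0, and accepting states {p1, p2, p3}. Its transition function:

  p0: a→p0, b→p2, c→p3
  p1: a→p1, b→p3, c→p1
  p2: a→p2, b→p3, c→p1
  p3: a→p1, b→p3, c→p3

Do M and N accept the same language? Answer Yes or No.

The empty string ε is accepted by M but rejected by N.
So L(M) ≠ L(N).

No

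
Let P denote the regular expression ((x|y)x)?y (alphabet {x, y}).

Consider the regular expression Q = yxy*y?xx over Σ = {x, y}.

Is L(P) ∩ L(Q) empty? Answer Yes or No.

Yes

Converting the expression P to a DFA (subset construction, then merging equivalent states) gives the minimal DFA with states {p0, p1, p2, p3, p4, p5}, start state p0, accepting states {p2, p5} and transitions p0: x→p1, y→p2; p1: x→p3, y→p4; p2: x→p3, y→p4; p3: x→p4, y→p5; p4: x→p4, y→p4; p5: x→p4, y→p4.
Converting the expression Q to a DFA (subset construction, then merging equivalent states) gives the minimal DFA with states {q0, q1, q2, q3, q4, q5}, start state q0, accepting states {q5} and transitions q0: x→q1, y→q2; q1: x→q1, y→q1; q2: x→q3, y→q1; q3: x→q4, y→q3; q4: x→q5, y→q1; q5: x→q1, y→q1.
Exploring the product automaton P × Q from the start pair (p0, q0), following both machines on each input symbol, reaches 11 state pairs: (p0, q0), (p1, q1), (p2, q2), (p3, q1), (p4, q1), (p3, q3), (p5, q1), (p4, q4), (p5, q3), (p4, q5), (p4, q3).
P accepts in {p2, p5} and Q accepts in {q5}; no reachable pair has both components accepting, so no string drives both machines to acceptance simultaneously and L(P) ∩ L(Q) = ∅.
So no string is accepted by both, and the intersection is empty.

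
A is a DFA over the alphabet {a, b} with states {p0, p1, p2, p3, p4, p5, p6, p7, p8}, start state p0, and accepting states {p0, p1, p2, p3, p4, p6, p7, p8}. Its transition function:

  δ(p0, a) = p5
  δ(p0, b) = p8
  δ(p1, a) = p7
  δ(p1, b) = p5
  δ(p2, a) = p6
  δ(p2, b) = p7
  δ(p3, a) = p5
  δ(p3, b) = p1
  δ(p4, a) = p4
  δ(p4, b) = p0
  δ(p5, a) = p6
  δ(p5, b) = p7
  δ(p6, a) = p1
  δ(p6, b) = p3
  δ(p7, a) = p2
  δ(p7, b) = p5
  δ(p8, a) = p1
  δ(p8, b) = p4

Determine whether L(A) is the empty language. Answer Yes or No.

No

The empty string ε is accepted: the run p0 ends in the accepting state p0.
Since at least one string is accepted, L(A) is not empty.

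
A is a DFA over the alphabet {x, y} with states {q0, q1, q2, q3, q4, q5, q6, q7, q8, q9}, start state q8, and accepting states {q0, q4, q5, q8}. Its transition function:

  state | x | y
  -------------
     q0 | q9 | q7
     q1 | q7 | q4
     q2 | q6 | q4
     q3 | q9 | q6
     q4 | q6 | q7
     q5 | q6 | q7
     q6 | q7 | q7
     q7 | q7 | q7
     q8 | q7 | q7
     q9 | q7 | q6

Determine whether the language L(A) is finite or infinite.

finite

The useful states (reachable from q8 and able to reach an accepting state) are {q8}.
Restricted to these states the transition graph has no cycle, so every accepting path has bounded length and L is finite.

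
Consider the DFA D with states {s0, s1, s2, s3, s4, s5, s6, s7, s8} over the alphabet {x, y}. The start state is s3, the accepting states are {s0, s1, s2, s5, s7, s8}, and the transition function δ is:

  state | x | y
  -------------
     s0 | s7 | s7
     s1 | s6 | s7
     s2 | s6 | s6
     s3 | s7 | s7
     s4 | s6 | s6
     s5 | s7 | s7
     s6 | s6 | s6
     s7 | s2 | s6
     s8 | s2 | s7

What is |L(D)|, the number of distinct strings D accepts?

4

The useful subgraph on states {s2, s3, s7} is acyclic, so L(D) is finite; the longest accepting path visits 3 useful states, giving maximum string length 2.
Counting accepting paths from s3 by length: 2 of length 1, 2 of length 2. Total 4.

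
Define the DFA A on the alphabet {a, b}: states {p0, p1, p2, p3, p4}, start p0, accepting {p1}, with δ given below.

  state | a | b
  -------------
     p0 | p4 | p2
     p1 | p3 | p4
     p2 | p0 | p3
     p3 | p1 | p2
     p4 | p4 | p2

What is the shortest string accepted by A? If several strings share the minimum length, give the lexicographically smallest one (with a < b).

bba

A breadth-first search from p0 reaches an accepting state first via the path p0 → p2 → p3 → p1 on input bba.
No string of length < 3 is accepted (BFS exhausts all shorter strings without reaching an accepting state), and bba is the lexicographically least accepting string of length 3.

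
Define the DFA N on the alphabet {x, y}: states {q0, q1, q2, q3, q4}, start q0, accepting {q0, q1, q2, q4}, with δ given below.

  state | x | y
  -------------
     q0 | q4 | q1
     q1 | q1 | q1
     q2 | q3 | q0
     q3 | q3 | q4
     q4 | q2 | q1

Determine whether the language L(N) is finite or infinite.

infinite

State q1 is reachable from the start and can reach an accepting state, and it lies on the cycle q1 → q1.
Traversing that cycle any number of times yields accepted strings of unbounded length, so the language is infinite.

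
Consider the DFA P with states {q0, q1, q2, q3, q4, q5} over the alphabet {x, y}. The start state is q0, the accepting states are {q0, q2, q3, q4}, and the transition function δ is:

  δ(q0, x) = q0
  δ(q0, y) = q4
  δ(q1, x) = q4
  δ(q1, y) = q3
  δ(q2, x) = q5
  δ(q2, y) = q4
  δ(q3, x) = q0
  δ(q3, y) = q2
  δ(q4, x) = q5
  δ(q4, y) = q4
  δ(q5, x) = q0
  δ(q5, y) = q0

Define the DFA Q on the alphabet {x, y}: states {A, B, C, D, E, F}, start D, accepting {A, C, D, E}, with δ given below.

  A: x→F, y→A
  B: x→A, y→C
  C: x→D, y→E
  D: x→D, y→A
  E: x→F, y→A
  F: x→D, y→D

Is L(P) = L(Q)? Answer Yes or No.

Exploring the product automaton P × Q from the start pair (q0, D), following both machines on each input symbol, reaches 3 state pairs: (q0, D), (q4, A), (q5, F).
P accepts in {q0, q2, q3, q4} and Q accepts in {A, C, D, E}. In every reachable pair the two components are either both accepting — (q0, D), (q4, A) — or both non-accepting, so no string is accepted by exactly one of the machines: L(P) \ L(Q) and L(Q) \ L(P) are both empty.
Hence every string is accepted by P iff it is accepted by Q, and the two languages coincide.

Yes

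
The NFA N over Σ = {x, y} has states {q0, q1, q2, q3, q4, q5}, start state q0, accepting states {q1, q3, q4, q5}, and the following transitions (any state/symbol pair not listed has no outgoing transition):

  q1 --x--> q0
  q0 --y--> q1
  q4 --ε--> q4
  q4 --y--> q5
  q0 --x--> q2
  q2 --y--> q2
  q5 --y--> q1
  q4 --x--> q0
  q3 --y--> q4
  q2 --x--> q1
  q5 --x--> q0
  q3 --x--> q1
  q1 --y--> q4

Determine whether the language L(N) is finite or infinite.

State q0 is reachable from the start and can reach an accepting state, and it lies on the cycle q0 → q1 → q0.
Traversing that cycle any number of times yields accepted strings of unbounded length, so the language is infinite.

infinite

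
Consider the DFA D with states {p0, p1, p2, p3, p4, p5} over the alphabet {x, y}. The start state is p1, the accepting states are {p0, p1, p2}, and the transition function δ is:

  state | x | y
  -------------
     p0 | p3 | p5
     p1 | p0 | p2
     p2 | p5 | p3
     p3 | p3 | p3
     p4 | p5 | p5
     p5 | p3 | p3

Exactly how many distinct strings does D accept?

The useful subgraph on states {p0, p1, p2} is acyclic, so L(D) is finite; the longest accepting path visits 2 useful states, giving maximum string length 1.
Counting accepting paths from p1 by length: 1 of length 0, 2 of length 1. Total 3.

3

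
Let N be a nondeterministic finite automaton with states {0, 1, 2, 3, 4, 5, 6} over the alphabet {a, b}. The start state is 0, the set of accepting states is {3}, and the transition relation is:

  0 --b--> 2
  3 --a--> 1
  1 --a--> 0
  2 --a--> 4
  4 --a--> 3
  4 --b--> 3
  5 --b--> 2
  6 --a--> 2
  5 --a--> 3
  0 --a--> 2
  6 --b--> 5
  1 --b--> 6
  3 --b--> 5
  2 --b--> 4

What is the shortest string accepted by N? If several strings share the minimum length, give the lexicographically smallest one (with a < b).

A breadth-first search from 0 reaches an accepting state first via the path 0 → 2 → 4 → 3 on input aaa.
No string of length < 3 is accepted (BFS exhausts all shorter strings without reaching an accepting state), and aaa is the lexicographically least accepting string of length 3.

aaa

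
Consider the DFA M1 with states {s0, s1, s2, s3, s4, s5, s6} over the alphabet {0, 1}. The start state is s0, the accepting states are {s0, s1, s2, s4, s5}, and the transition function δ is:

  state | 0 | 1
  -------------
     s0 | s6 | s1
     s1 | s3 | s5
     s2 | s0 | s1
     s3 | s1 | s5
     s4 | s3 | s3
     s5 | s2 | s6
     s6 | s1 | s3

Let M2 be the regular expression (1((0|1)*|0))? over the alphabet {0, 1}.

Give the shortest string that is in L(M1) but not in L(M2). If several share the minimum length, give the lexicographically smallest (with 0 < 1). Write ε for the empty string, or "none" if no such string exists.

00

The string 00 is accepted by M1 but not by M2.
No shorter string lies in the difference, and 00 is the lexicographically first length-2 string in L(M1) \ L(M2).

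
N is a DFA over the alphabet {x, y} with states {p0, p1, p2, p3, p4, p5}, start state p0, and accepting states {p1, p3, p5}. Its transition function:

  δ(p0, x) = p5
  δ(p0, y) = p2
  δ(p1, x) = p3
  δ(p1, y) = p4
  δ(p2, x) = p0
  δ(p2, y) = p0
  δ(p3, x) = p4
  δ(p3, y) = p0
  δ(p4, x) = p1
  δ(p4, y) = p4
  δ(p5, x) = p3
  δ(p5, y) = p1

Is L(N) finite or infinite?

State p0 is reachable from the start and can reach an accepting state, and it lies on the cycle p0 → p2 → p0.
Traversing that cycle any number of times yields accepted strings of unbounded length, so the language is infinite.

infinite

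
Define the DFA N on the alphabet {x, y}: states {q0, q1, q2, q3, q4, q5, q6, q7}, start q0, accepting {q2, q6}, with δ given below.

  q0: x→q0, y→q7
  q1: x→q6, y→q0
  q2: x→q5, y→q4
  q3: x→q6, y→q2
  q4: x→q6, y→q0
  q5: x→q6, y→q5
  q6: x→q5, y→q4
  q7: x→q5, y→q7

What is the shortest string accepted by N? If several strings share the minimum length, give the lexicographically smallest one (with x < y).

A breadth-first search from q0 reaches an accepting state first via the path q0 → q7 → q5 → q6 on input yxx.
No string of length < 3 is accepted (BFS exhausts all shorter strings without reaching an accepting state), and yxx is the lexicographically least accepting string of length 3.

yxx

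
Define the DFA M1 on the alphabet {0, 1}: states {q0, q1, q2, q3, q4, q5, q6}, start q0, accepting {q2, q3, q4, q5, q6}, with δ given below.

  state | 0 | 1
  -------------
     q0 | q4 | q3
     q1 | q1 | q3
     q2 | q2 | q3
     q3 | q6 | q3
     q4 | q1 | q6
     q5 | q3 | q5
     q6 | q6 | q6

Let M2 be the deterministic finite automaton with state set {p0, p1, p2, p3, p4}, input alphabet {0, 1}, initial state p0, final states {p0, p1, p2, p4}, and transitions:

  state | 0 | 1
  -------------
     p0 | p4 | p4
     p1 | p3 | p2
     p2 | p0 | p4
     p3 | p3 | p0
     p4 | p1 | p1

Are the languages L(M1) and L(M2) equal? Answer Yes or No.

No

The string 010 is accepted by M1 but rejected by M2.
So L(M1) ≠ L(M2).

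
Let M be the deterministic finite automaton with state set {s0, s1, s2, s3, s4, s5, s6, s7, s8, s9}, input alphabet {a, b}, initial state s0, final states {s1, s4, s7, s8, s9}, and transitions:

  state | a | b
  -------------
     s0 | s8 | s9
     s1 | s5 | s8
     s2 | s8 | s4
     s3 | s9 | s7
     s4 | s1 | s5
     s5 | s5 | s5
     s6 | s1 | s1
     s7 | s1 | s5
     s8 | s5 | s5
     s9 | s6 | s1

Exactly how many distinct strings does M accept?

8

The useful subgraph on states {s0, s1, s6, s8, s9} is acyclic, so L(M) is finite; the longest accepting path visits 5 useful states, giving maximum string length 4.
Counting accepting paths from s0 by length: 2 of length 1, 1 of length 2, 3 of length 3, 2 of length 4. Total 8.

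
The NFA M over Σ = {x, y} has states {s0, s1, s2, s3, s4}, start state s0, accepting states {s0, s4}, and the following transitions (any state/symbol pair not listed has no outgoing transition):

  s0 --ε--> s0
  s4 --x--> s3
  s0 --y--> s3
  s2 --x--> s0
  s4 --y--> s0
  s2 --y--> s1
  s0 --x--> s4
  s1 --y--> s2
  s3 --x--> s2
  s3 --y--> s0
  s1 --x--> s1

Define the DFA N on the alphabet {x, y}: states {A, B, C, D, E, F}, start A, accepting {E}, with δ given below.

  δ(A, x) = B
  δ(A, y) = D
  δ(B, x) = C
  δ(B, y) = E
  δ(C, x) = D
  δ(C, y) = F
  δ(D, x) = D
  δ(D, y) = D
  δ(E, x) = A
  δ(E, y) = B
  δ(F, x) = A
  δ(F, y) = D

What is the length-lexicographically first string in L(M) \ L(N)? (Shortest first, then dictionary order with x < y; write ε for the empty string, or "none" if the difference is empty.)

The empty string ε is accepted by M but not by N.
Since ε is the unique shortest string, it is the required witness.

ε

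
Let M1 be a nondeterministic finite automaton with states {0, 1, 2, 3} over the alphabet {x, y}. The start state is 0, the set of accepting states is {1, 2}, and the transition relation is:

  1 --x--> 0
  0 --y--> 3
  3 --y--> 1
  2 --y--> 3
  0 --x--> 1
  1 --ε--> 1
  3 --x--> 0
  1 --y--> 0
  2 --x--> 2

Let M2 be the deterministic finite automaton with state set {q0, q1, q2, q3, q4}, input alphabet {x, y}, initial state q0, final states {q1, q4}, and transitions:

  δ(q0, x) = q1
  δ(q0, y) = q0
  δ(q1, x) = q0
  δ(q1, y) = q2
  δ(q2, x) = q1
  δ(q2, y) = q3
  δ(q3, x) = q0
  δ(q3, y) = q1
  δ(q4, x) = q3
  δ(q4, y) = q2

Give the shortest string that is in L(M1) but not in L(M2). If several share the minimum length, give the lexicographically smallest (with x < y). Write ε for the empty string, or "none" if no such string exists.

The string yy is accepted by M1 but not by M2.
No shorter string lies in the difference, and yy is the lexicographically first length-2 string in L(M1) \ L(M2).

yy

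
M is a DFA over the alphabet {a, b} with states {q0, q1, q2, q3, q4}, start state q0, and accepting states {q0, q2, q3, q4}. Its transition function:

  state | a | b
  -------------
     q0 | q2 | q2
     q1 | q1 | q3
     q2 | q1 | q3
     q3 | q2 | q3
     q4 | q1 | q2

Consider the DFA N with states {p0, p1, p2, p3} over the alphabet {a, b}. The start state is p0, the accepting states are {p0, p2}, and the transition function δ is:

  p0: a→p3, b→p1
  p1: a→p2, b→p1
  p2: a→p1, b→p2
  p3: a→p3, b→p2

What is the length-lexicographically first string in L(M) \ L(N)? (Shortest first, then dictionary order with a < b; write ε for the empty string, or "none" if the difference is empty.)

The string a is accepted by M but not by N.
No shorter string lies in the difference, and a is the lexicographically first length-1 string in L(M) \ L(N).

a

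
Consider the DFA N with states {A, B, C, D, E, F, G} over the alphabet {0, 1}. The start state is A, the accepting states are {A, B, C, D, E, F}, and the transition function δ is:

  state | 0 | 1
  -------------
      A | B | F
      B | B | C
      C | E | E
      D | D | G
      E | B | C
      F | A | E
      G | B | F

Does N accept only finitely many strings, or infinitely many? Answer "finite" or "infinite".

infinite

State B is reachable from the start and can reach an accepting state, and it lies on the cycle B → B.
Traversing that cycle any number of times yields accepted strings of unbounded length, so the language is infinite.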